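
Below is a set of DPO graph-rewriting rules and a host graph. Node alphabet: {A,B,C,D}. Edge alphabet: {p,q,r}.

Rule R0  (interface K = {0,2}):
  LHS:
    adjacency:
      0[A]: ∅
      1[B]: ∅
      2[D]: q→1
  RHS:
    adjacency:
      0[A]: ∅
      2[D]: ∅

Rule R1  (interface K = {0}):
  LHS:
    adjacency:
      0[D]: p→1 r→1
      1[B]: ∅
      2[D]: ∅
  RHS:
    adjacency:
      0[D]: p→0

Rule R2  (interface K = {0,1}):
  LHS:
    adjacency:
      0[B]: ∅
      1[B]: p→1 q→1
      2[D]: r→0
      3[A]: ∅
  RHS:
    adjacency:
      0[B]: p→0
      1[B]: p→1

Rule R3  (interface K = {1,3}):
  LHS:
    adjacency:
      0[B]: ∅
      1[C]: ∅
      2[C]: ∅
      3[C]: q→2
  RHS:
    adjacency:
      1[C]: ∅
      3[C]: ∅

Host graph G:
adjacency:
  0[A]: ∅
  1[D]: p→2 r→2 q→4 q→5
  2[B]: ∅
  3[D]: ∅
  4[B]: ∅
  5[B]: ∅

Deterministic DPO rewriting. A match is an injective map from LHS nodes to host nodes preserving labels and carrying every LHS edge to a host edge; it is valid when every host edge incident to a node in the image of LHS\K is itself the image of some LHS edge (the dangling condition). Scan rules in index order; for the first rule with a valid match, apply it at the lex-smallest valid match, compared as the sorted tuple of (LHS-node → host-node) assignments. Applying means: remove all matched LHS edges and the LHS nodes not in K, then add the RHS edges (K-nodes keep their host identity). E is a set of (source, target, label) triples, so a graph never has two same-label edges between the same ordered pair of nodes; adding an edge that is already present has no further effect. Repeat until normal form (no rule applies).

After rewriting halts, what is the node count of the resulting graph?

[0] host  ⇒  6 nodes, 4 edges  {1-p->2 1-r->2 1-q->4 1-q->5}
[1] R0 @ {0↦0, 1↦4, 2↦1}  ⇒  5 nodes, 3 edges  {1-p->2 1-r->2 1-q->5}
[2] R0 @ {0↦0, 1↦5, 2↦1}  ⇒  4 nodes, 2 edges  {1-p->2 1-r->2}
[3] R1 @ {0↦1, 1↦2, 2↦3}  ⇒  2 nodes, 1 edges  {1-p->1}
normal form: no rule applies after step 3
NF nodes: {0:A, 1:D}

Answer: 2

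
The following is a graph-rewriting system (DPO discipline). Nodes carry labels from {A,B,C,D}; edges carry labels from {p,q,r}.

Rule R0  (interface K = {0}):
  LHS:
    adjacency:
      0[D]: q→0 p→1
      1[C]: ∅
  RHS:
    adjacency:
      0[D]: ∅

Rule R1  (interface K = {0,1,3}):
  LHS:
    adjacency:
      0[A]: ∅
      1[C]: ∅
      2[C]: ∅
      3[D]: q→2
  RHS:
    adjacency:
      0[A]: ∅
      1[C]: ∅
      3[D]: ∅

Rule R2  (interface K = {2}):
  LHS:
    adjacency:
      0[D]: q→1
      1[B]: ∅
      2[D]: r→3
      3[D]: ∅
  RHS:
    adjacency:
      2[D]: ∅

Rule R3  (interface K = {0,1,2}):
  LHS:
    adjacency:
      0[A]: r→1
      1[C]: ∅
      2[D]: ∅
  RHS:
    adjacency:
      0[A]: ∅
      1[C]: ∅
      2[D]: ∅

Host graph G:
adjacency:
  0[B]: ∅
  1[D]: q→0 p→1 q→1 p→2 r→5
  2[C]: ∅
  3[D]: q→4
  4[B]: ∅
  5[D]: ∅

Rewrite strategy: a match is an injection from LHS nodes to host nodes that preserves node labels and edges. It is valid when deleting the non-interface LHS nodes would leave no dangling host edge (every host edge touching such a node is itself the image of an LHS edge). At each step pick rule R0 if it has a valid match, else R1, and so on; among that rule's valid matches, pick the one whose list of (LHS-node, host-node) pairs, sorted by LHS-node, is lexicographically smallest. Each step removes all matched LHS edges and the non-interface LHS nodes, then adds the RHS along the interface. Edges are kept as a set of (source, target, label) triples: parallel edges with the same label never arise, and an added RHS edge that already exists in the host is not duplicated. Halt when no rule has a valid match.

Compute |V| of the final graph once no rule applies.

Answer: 2

Rewrite trace:
initial: |V|=6 |E|=6  E = 1-q->0 1-p->1 1-q->1 1-p->2 1-r->5 3-q->4
step 1: apply R0 at {0↦1, 1↦2}  → |V|=5 |E|=4  E = 1-q->0 1-p->1 1-r->5 3-q->4
step 2: apply R2 at {0↦3, 1↦4, 2↦1, 3↦5}  → |V|=2 |E|=2  E = 1-q->0 1-p->1
final graph: no rule applies after step 2
NF nodes: {0:B, 1:D}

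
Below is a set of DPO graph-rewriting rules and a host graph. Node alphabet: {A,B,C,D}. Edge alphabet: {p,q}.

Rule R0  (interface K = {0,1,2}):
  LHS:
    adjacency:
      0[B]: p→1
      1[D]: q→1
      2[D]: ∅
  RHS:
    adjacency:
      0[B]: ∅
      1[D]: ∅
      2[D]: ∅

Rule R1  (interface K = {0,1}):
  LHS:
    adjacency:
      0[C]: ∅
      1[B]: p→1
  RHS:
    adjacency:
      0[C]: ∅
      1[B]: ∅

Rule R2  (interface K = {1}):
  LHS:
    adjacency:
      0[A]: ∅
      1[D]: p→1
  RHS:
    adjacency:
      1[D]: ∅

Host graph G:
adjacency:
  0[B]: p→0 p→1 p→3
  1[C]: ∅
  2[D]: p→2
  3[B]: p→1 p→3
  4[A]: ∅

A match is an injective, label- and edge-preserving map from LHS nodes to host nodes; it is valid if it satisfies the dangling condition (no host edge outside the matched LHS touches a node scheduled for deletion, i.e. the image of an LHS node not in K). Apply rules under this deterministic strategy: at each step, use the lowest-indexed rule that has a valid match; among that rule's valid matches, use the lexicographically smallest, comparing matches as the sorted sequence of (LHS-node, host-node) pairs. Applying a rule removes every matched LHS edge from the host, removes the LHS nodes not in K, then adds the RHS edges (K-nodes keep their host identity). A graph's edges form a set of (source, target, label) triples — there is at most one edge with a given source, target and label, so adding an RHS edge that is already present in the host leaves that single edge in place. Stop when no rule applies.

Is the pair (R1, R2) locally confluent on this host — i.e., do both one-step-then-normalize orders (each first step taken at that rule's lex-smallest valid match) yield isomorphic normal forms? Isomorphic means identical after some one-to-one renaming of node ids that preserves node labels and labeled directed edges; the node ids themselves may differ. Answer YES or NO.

branch R1-first: apply at {0↦1, 1↦0} → |E|=5, then 2 more step(s) → NF |V|=4 |E|=3 V={0:B, 1:C, 2:D, 3:B} E=0-p->1 0-p->3 3-p->1
branch R2-first: apply at {0↦4, 1↦2} → |E|=5, then 2 more step(s) → NF |V|=4 |E|=3 V={0:B, 1:C, 2:D, 3:B} E=0-p->1 0-p->3 3-p->1
graphs isomorphic (equal up to label-preserving node renaming)

Answer: YES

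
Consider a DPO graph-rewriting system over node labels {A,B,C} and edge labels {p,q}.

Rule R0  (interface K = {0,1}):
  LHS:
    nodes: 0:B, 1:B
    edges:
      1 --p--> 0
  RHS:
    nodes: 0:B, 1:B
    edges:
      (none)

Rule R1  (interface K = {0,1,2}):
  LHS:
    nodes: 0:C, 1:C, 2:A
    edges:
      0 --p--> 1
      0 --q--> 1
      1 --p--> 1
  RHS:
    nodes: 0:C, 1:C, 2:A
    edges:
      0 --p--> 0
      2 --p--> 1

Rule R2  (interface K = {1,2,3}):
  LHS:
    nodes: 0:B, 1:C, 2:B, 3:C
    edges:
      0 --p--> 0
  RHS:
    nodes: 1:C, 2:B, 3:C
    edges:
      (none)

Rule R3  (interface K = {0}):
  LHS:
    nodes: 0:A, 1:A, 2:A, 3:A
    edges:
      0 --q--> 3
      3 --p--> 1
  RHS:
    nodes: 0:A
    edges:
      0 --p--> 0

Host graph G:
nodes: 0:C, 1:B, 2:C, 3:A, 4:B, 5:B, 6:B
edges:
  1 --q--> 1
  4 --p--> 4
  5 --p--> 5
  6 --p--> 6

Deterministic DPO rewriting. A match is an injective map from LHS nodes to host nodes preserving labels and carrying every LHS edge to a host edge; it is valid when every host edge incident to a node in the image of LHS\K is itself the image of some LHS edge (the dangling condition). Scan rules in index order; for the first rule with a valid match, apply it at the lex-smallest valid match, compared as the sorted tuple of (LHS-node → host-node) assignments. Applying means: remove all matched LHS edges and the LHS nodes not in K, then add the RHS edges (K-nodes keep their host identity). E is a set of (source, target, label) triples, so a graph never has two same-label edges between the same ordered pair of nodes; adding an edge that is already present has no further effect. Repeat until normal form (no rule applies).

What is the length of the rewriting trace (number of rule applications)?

Answer: 3

Derivation:
start.  V:7 E:4  edges: 1-q->1 4-p->4 5-p->5 6-p->6
1. fire R2 via {0↦4, 1↦0, 2↦1, 3↦2}  →  V:6 E:3  edges: 1-q->1 5-p->5 6-p->6
2. fire R2 via {0↦5, 1↦0, 2↦1, 3↦2}  →  V:5 E:2  edges: 1-q->1 6-p->6
3. fire R2 via {0↦6, 1↦0, 2↦1, 3↦2}  →  V:4 E:1  edges: 1-q->1
normal form: no rule applies after step 3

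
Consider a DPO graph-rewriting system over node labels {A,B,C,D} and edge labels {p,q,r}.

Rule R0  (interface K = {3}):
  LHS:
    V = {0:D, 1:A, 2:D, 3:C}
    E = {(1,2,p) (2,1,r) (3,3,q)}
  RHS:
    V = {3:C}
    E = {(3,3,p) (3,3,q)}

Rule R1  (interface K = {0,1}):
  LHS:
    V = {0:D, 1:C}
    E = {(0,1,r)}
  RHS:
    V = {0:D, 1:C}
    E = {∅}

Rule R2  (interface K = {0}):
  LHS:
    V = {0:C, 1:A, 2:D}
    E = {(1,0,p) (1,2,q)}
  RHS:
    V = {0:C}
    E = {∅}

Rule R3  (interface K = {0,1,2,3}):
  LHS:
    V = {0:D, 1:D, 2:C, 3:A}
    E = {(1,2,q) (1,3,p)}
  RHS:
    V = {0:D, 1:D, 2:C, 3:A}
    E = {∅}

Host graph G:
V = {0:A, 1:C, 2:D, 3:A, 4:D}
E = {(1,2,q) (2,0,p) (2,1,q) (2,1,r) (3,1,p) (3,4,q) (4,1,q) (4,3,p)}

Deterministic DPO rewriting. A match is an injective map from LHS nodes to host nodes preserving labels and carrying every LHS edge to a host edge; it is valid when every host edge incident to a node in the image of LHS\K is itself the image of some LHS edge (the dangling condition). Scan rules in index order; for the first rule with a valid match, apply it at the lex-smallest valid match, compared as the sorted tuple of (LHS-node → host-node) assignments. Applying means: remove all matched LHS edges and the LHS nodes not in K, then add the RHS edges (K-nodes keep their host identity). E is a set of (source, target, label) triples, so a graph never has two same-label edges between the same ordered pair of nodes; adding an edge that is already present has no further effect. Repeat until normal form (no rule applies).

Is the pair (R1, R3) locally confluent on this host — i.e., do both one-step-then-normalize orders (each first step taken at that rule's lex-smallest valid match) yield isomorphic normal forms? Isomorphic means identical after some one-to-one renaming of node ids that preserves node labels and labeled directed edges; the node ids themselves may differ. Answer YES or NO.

branch R1-first: apply at {0↦2, 1↦1} → |E|=7, then 2 more step(s) → NF |V|=3 |E|=3 V={0:A, 1:C, 2:D} E=1-q->2 2-p->0 2-q->1
branch R3-first: apply at {0↦2, 1↦4, 2↦1, 3↦3} → |E|=6, then 2 more step(s) → NF |V|=3 |E|=3 V={0:A, 1:C, 2:D} E=1-q->2 2-p->0 2-q->1
graphs isomorphic (equal up to label-preserving node renaming)

Answer: YES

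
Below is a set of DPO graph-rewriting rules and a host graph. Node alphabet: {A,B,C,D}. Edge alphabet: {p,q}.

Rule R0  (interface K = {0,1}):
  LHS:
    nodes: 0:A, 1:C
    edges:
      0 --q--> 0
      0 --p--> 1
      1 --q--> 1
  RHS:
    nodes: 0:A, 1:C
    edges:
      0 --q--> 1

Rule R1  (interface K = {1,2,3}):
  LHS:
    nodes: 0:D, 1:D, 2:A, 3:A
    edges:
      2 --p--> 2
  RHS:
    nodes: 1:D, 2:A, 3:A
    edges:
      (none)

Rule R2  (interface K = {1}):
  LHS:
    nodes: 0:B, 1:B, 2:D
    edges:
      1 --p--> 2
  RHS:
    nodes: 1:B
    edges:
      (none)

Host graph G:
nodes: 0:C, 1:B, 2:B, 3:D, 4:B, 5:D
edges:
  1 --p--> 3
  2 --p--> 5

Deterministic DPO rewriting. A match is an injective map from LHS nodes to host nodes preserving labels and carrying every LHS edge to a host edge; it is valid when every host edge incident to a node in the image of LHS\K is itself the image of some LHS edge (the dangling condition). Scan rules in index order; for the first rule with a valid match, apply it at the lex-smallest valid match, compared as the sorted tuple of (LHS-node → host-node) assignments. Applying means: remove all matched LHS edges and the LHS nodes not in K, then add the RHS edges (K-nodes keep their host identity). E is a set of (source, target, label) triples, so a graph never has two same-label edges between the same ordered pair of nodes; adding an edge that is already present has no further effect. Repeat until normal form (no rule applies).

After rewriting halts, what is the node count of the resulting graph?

start.  V:6 E:2  edges: 1-p->3 2-p->5
1. fire R2 via {0↦4, 1↦1, 2↦3}  →  V:4 E:1  edges: 2-p->5
2. fire R2 via {0↦1, 1↦2, 2↦5}  →  V:2 E:0  edges: ∅
normal form: no rule applies after step 2
NF nodes: {0:C, 2:B}

Answer: 2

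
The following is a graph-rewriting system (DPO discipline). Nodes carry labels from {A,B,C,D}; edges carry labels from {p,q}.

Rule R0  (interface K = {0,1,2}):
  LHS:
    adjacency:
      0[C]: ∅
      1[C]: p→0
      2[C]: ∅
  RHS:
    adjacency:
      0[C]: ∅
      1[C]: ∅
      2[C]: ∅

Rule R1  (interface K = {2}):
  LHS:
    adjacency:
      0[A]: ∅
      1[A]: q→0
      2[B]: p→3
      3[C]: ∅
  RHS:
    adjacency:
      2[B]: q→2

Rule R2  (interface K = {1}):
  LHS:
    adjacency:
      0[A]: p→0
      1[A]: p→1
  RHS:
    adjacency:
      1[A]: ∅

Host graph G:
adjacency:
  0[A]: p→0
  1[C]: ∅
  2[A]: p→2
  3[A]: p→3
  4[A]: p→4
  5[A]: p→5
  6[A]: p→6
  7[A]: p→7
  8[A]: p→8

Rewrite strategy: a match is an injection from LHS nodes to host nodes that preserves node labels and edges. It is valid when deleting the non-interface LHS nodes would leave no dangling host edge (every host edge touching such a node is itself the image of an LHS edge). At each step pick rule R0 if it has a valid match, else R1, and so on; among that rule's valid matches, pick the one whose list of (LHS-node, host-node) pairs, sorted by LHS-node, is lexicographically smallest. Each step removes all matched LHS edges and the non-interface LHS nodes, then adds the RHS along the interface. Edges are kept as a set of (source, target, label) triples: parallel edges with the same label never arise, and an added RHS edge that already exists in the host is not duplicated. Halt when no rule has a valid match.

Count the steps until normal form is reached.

Answer: 4

Derivation:
initial: |V|=9 |E|=8  E = 0-p->0 2-p->2 3-p->3 4-p->4 5-p->5 6-p->6 7-p->7 8-p->8
step 1: apply R2 at {0↦0, 1↦2}  → |V|=8 |E|=6  E = 3-p->3 4-p->4 5-p->5 6-p->6 7-p->7 8-p->8
step 2: apply R2 at {0↦3, 1↦4}  → |V|=7 |E|=4  E = 5-p->5 6-p->6 7-p->7 8-p->8
step 3: apply R2 at {0↦5, 1↦6}  → |V|=6 |E|=2  E = 7-p->7 8-p->8
step 4: apply R2 at {0↦7, 1↦8}  → |V|=5 |E|=0  E = ∅
halt: no rule applies after step 4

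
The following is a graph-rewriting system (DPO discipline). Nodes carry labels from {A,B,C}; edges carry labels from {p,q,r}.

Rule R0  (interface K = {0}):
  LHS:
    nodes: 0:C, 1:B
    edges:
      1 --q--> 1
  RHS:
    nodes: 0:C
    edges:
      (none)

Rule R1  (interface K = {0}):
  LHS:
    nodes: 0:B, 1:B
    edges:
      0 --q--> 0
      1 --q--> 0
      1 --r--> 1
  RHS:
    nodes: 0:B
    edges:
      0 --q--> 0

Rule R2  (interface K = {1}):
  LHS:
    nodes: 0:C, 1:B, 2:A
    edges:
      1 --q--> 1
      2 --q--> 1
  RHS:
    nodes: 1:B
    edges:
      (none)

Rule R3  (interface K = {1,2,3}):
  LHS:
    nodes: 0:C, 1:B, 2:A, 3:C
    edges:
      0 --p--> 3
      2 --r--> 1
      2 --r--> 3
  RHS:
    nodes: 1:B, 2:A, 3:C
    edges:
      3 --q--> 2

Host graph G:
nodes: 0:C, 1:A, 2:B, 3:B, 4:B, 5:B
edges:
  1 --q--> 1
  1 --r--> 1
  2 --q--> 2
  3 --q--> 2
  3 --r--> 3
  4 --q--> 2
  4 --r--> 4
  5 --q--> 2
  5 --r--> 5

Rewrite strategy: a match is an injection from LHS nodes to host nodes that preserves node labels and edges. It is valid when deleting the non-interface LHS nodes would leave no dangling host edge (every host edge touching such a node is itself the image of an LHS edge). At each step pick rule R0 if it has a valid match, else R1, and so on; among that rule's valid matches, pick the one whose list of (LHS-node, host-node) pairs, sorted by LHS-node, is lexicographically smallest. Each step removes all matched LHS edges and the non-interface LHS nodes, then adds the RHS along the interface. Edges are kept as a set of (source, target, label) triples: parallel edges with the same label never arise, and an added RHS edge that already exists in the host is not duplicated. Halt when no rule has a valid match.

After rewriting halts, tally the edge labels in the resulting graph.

Answer: q:1 r:1

Steps:
start.  V:6 E:9  edges: 1-q->1 1-r->1 2-q->2 3-q->2 3-r->3 4-q->2 4-r->4 5-q->2 5-r->5
1. fire R1 via {0↦2, 1↦3}  →  V:5 E:7  edges: 1-q->1 1-r->1 2-q->2 4-q->2 4-r->4 5-q->2 5-r->5
2. fire R1 via {0↦2, 1↦4}  →  V:4 E:5  edges: 1-q->1 1-r->1 2-q->2 5-q->2 5-r->5
3. fire R1 via {0↦2, 1↦5}  →  V:3 E:3  edges: 1-q->1 1-r->1 2-q->2
4. fire R0 via {0↦0, 1↦2}  →  V:2 E:2  edges: 1-q->1 1-r->1
final graph: no rule applies after step 4
NF edges: [(1, 1, 'q'), (1, 1, 'r')]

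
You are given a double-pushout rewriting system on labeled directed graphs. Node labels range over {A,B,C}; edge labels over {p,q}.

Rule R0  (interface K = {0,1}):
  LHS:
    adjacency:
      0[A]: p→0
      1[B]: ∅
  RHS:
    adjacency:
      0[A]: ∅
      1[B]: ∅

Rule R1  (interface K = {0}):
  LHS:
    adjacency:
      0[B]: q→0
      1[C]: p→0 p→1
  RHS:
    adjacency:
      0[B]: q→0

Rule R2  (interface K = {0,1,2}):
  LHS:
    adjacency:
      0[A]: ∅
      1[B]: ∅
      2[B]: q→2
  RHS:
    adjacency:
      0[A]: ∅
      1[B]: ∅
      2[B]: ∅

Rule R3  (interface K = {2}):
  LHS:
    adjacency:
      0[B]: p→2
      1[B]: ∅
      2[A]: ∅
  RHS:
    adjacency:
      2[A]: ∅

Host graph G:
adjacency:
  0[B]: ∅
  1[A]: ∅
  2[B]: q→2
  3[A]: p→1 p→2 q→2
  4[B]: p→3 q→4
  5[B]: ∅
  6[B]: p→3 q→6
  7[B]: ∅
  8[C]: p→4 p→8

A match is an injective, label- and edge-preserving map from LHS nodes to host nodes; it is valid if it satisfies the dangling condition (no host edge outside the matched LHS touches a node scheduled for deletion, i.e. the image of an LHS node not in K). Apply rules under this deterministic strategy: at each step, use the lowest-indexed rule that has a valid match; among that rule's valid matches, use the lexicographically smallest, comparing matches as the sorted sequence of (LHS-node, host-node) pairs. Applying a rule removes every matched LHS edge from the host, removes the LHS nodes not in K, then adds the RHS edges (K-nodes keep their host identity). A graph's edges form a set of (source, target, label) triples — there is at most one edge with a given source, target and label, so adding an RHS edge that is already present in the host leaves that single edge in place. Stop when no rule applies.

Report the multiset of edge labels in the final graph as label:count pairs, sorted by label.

[0] host  ⇒  9 nodes, 10 edges  {2-q->2 3-p->1 3-p->2 3-q->2 4-p->3 4-q->4 6-p->3 6-q->6 8-p->4 8-p->8}
[1] R1 @ {0↦4, 1↦8}  ⇒  8 nodes, 8 edges  {2-q->2 3-p->1 3-p->2 3-q->2 4-p->3 4-q->4 6-p->3 6-q->6}
[2] R2 @ {0↦1, 1↦0, 2↦2}  ⇒  8 nodes, 7 edges  {3-p->1 3-p->2 3-q->2 4-p->3 4-q->4 6-p->3 6-q->6}
[3] R2 @ {0↦1, 1↦0, 2↦4}  ⇒  8 nodes, 6 edges  {3-p->1 3-p->2 3-q->2 4-p->3 6-p->3 6-q->6}
[4] R2 @ {0↦1, 1↦0, 2↦6}  ⇒  8 nodes, 5 edges  {3-p->1 3-p->2 3-q->2 4-p->3 6-p->3}
[5] R3 @ {0↦4, 1↦0, 2↦3}  ⇒  6 nodes, 4 edges  {3-p->1 3-p->2 3-q->2 6-p->3}
[6] R3 @ {0↦6, 1↦5, 2↦3}  ⇒  4 nodes, 3 edges  {3-p->1 3-p->2 3-q->2}
halt: no rule applies after step 6
NF edges: [(3, 1, 'p'), (3, 2, 'p'), (3, 2, 'q')]

Answer: p:2 q:1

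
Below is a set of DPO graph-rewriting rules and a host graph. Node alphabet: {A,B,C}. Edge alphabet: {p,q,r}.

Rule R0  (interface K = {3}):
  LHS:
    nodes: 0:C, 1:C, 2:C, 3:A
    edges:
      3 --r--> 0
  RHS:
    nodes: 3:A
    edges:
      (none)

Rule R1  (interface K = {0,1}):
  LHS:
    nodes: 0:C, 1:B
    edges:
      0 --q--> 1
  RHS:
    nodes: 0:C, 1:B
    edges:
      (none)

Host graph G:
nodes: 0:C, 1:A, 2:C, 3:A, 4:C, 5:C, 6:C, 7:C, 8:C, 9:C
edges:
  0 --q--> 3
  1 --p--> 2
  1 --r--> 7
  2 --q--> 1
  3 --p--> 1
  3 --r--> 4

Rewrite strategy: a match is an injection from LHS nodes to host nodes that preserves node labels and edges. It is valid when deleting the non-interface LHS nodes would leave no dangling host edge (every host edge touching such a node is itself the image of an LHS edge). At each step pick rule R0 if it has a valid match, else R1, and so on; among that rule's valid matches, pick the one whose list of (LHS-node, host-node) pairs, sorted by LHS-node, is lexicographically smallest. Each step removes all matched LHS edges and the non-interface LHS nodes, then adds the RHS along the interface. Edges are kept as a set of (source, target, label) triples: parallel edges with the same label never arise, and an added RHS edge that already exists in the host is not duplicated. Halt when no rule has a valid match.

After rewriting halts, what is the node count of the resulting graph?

start.  V:10 E:6  edges: 0-q->3 1-p->2 1-r->7 2-q->1 3-p->1 3-r->4
1. fire R0 via {0↦4, 1↦5, 2↦6, 3↦3}  →  V:7 E:5  edges: 0-q->3 1-p->2 1-r->7 2-q->1 3-p->1
2. fire R0 via {0↦7, 1↦8, 2↦9, 3↦1}  →  V:4 E:4  edges: 0-q->3 1-p->2 2-q->1 3-p->1
halt: no rule applies after step 2
NF nodes: {0:C, 1:A, 2:C, 3:A}

Answer: 4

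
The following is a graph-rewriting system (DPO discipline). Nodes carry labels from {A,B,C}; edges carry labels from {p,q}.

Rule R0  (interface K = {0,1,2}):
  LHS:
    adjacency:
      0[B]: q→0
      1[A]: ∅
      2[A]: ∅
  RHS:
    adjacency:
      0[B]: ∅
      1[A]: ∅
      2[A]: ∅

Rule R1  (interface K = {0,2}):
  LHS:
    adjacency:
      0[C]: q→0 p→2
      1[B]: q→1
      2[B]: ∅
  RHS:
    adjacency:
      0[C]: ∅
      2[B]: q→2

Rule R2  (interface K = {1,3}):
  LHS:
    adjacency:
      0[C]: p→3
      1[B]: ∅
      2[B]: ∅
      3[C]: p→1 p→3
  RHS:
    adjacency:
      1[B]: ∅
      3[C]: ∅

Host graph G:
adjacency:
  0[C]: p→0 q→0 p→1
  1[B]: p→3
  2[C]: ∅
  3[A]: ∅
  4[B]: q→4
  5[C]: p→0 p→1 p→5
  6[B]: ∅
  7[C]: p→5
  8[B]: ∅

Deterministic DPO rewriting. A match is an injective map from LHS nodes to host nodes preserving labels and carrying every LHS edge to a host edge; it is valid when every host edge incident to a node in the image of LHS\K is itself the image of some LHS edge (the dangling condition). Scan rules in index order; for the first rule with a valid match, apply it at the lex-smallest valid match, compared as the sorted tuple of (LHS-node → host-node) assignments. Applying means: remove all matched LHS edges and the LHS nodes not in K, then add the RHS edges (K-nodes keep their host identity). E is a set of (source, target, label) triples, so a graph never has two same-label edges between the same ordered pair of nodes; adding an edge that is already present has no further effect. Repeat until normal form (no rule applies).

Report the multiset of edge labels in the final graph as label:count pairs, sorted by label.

initial: |V|=9 |E|=9  E = 0-p->0 0-q->0 0-p->1 1-p->3 4-q->4 5-p->0 5-p->1 5-p->5 7-p->5
step 1: apply R1 at {0↦0, 1↦4, 2↦1}  → |V|=8 |E|=7  E = 0-p->0 1-q->1 1-p->3 5-p->0 5-p->1 5-p->5 7-p->5
step 2: apply R2 at {0↦7, 1↦1, 2↦6, 3↦5}  → |V|=6 |E|=4  E = 0-p->0 1-q->1 1-p->3 5-p->0
normal form: no rule applies after step 2
NF edges: [(0, 0, 'p'), (1, 1, 'q'), (1, 3, 'p'), (5, 0, 'p')]

Answer: p:3 q:1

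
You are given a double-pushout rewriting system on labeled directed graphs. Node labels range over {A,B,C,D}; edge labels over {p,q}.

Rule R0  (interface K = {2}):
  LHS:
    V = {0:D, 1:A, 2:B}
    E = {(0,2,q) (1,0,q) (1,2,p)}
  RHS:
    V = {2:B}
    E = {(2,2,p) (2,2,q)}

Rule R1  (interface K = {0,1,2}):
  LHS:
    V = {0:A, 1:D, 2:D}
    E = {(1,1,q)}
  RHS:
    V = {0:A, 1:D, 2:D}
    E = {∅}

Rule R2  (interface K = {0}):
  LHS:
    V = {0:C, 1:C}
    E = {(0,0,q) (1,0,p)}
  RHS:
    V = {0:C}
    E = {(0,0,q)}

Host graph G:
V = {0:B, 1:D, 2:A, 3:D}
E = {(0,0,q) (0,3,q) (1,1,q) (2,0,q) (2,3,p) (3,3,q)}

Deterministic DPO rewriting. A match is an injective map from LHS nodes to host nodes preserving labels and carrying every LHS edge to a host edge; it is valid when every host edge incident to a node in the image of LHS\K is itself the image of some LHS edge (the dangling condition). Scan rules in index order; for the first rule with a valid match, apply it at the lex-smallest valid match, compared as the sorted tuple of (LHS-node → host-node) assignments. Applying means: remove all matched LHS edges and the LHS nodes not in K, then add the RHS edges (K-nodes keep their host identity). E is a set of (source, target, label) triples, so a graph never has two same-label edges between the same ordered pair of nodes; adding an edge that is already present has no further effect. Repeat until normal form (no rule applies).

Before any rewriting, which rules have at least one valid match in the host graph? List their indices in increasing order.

Answer: [R1]

Rewrite trace:
R0: no valid match — LHS pattern not found
R1: 2 valid matches — {0↦2, 1↦1, 2↦3}, {0↦2, 1↦3, 2↦1}
R2: no valid match — LHS pattern not found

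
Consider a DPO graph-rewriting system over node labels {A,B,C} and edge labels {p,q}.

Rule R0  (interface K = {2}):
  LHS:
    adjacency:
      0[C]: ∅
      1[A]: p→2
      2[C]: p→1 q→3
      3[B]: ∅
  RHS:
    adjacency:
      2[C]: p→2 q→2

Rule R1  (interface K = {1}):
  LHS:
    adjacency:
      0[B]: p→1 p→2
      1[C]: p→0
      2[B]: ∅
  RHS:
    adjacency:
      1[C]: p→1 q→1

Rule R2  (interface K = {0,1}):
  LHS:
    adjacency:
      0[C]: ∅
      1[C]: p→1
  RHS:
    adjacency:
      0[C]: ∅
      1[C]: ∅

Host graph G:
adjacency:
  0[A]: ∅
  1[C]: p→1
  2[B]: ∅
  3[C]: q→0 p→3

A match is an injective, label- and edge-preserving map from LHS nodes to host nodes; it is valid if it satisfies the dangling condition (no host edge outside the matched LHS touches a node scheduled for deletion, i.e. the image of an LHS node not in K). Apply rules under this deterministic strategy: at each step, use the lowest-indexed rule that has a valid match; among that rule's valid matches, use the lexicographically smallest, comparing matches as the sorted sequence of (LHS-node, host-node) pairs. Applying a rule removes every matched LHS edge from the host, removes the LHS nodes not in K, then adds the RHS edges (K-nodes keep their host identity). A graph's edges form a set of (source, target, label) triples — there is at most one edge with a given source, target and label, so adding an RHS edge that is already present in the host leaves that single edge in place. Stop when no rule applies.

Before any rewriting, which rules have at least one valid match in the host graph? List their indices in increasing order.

R0: no valid match — LHS pattern not found
R1: no valid match — LHS pattern not found
R2: 2 valid matches — {0↦1, 1↦3}, {0↦3, 1↦1}

Answer: [R2]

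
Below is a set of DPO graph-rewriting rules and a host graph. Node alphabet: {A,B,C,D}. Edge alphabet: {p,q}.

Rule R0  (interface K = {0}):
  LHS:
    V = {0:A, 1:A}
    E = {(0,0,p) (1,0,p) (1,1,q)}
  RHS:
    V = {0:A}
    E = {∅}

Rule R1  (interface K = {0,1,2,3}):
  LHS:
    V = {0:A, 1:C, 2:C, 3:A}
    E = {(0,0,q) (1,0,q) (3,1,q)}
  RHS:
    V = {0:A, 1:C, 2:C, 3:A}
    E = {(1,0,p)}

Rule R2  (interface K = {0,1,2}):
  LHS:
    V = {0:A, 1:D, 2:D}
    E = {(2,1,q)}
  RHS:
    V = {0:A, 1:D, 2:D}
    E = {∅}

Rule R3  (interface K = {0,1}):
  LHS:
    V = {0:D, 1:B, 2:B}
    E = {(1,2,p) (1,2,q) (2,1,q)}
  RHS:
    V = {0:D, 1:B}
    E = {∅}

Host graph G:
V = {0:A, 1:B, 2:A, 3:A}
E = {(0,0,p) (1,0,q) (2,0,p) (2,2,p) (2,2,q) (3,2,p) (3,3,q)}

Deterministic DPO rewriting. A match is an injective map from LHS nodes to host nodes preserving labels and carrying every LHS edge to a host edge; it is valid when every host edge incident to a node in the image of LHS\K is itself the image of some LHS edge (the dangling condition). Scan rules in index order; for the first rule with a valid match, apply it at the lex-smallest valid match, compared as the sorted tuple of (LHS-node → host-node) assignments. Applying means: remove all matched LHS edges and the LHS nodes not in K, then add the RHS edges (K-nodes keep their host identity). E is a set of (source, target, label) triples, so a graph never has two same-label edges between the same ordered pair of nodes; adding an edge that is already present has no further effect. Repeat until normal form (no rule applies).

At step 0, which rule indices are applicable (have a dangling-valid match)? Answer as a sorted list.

Answer: [R0]

Rewrite trace:
R0: 1 valid match — {0↦2, 1↦3}
R1: no valid match — LHS pattern not found
R2: no valid match — LHS pattern not found
R3: no valid match — LHS pattern not found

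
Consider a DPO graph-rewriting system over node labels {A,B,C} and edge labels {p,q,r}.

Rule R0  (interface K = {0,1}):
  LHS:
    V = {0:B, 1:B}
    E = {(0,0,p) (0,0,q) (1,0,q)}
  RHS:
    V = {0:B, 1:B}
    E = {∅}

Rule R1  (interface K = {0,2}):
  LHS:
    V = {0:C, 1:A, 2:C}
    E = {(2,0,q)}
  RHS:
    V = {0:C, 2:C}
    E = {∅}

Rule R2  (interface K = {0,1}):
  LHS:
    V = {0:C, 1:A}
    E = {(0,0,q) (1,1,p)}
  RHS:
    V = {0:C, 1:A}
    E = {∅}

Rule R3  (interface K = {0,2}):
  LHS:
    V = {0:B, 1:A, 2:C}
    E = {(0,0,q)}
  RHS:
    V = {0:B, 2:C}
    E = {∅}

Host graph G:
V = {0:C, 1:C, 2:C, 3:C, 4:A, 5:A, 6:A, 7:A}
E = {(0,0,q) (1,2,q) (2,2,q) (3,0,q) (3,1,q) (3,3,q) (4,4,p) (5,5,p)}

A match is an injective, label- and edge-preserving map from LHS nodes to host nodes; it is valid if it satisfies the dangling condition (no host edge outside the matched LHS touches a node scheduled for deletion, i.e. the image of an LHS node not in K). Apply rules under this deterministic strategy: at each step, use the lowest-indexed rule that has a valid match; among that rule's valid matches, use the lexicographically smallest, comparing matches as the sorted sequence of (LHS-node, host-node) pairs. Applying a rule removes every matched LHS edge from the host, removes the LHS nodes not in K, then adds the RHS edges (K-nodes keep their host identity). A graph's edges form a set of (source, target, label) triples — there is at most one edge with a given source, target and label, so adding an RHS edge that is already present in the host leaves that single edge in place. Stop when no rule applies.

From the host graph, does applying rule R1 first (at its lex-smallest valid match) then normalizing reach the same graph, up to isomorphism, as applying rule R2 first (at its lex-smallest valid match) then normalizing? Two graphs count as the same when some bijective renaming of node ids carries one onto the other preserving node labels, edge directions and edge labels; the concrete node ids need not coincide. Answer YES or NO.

Answer: YES

Steps:
branch R1-first: apply at {0↦0, 1↦6, 2↦3} → |E|=7, then 4 more step(s) → NF |V|=5 |E|=1 V={0:C, 1:C, 2:C, 3:C, 5:A} E=3-q->3
branch R2-first: apply at {0↦0, 1↦4} → |E|=6, then 4 more step(s) → NF |V|=5 |E|=1 V={0:C, 1:C, 2:C, 3:C, 5:A} E=3-q->3
graphs isomorphic (equal up to label-preserving node renaming)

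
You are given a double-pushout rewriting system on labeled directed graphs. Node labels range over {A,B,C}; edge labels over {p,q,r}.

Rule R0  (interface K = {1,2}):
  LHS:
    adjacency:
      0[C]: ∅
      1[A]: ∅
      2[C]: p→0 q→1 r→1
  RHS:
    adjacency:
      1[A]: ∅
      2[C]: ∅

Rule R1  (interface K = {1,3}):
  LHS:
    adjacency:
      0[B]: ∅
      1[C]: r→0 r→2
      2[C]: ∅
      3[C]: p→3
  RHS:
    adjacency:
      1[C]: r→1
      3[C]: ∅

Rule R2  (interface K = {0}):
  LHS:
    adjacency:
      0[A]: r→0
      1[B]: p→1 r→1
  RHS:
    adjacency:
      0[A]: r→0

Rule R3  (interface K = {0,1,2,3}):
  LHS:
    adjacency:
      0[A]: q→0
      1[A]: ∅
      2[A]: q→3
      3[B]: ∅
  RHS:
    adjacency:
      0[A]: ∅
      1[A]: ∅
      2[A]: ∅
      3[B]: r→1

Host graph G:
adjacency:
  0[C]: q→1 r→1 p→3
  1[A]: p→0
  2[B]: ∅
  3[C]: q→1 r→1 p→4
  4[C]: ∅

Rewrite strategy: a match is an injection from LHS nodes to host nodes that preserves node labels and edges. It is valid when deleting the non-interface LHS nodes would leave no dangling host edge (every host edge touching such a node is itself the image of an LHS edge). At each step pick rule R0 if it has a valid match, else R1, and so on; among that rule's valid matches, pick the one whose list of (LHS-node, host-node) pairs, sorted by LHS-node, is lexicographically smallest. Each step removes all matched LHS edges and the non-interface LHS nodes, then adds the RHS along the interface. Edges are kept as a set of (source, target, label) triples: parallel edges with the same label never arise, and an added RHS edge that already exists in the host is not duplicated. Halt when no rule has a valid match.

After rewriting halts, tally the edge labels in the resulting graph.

Answer: p:1

Steps:
initial: |V|=5 |E|=7  E = 0-q->1 0-r->1 0-p->3 1-p->0 3-q->1 3-r->1 3-p->4
step 1: apply R0 at {0↦4, 1↦1, 2↦3}  → |V|=4 |E|=4  E = 0-q->1 0-r->1 0-p->3 1-p->0
step 2: apply R0 at {0↦3, 1↦1, 2↦0}  → |V|=3 |E|=1  E = 1-p->0
halt: no rule applies after step 2
NF edges: [(1, 0, 'p')]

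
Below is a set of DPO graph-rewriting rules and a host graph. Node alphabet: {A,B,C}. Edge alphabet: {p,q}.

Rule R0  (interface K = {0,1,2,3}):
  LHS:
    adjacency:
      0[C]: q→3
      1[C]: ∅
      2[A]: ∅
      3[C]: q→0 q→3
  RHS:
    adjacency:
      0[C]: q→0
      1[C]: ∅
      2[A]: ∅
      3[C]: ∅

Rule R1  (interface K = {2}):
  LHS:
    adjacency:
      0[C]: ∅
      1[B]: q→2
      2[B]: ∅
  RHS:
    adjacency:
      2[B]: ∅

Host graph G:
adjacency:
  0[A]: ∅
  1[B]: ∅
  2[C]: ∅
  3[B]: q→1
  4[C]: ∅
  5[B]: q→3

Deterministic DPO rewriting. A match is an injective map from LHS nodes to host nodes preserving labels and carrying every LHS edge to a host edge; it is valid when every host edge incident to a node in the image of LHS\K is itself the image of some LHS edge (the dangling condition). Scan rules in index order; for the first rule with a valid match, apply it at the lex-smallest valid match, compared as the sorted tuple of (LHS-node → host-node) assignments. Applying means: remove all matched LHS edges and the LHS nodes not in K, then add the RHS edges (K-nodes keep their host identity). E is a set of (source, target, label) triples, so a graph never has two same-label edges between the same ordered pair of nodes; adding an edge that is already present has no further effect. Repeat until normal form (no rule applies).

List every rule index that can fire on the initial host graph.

Answer: [R1]

Steps:
R0: no valid match — LHS pattern not found
R1: 2 valid matches — {0↦2, 1↦5, 2↦3}, {0↦4, 1↦5, 2↦3}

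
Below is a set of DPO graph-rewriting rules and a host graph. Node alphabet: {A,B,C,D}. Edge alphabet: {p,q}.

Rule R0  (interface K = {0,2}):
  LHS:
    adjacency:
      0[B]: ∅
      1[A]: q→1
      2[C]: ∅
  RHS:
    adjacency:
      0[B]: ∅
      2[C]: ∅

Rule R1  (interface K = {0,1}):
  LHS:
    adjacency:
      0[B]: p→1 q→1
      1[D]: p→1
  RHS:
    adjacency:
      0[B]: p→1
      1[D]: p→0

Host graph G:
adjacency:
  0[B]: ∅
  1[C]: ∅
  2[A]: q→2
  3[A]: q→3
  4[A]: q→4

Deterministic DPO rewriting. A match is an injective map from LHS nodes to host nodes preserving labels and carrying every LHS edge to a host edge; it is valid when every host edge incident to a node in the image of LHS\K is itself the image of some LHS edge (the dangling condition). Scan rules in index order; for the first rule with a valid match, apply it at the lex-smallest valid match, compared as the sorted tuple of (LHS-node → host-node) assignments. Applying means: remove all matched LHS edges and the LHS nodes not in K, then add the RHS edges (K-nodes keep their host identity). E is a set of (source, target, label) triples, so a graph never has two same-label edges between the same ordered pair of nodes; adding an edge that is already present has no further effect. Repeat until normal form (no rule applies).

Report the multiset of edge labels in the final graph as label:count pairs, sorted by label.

Answer: (no edges)

Derivation:
[0] host  ⇒  5 nodes, 3 edges  {2-q->2 3-q->3 4-q->4}
[1] R0 @ {0↦0, 1↦2, 2↦1}  ⇒  4 nodes, 2 edges  {3-q->3 4-q->4}
[2] R0 @ {0↦0, 1↦3, 2↦1}  ⇒  3 nodes, 1 edges  {4-q->4}
[3] R0 @ {0↦0, 1↦4, 2↦1}  ⇒  2 nodes, 0 edges  {∅}
normal form: no rule applies after step 3
NF edges: []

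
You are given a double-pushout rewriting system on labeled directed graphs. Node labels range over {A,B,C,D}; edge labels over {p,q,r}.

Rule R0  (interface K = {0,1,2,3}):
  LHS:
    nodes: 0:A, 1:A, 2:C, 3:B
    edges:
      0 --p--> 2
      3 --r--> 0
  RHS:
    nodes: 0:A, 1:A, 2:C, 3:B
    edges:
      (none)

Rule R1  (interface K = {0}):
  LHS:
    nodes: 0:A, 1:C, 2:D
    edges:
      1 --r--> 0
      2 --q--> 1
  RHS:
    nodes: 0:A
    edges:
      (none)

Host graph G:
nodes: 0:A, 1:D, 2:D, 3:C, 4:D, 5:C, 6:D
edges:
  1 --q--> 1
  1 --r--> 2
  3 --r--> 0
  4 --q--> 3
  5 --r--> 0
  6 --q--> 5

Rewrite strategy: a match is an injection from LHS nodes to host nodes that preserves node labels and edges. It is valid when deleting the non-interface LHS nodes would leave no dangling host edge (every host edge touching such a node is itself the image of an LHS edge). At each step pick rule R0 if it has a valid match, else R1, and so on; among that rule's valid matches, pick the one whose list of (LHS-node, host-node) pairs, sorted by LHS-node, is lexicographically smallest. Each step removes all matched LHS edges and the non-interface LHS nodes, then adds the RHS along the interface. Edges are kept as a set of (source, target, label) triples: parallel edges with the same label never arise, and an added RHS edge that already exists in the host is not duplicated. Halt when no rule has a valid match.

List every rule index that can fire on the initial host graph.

Answer: [R1]

Steps:
R0: no valid match — LHS pattern not found
R1: 2 valid matches — {0↦0, 1↦3, 2↦4}, {0↦0, 1↦5, 2↦6}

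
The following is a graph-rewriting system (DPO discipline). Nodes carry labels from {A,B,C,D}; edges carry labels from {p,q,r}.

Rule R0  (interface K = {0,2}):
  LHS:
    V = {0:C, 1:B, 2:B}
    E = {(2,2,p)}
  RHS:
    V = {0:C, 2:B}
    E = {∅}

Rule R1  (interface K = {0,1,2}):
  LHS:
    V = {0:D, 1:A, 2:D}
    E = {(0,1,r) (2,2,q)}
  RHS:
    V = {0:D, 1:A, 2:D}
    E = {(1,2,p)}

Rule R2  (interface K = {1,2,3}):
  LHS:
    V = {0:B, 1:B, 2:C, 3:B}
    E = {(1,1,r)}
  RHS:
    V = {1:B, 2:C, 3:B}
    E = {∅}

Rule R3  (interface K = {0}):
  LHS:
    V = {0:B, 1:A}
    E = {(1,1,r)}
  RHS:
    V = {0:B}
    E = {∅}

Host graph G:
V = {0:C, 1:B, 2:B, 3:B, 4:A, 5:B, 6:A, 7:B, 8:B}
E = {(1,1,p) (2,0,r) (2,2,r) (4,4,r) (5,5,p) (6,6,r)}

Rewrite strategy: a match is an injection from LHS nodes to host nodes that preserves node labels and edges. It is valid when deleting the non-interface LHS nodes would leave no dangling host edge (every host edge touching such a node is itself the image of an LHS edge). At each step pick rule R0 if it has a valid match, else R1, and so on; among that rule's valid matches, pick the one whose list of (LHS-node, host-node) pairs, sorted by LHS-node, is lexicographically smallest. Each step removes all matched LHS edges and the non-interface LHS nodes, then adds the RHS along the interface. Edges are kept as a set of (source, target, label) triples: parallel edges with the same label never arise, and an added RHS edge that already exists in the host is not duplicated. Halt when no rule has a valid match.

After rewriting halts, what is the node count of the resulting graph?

initial: |V|=9 |E|=6  E = 1-p->1 2-r->0 2-r->2 4-r->4 5-p->5 6-r->6
step 1: apply R0 at {0↦0, 1↦3, 2↦1}  → |V|=8 |E|=5  E = 2-r->0 2-r->2 4-r->4 5-p->5 6-r->6
step 2: apply R0 at {0↦0, 1↦1, 2↦5}  → |V|=7 |E|=4  E = 2-r->0 2-r->2 4-r->4 6-r->6
step 3: apply R2 at {0↦5, 1↦2, 2↦0, 3↦7}  → |V|=6 |E|=3  E = 2-r->0 4-r->4 6-r->6
step 4: apply R3 at {0↦2, 1↦4}  → |V|=5 |E|=2  E = 2-r->0 6-r->6
step 5: apply R3 at {0↦2, 1↦6}  → |V|=4 |E|=1  E = 2-r->0
final graph: no rule applies after step 5
NF nodes: {0:C, 2:B, 7:B, 8:B}

Answer: 4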